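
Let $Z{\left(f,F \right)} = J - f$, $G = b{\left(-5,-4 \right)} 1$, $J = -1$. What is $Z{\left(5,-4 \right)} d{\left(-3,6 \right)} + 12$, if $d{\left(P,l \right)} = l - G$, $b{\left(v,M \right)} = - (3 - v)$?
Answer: $-72$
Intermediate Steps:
$b{\left(v,M \right)} = -3 + v$
$G = -8$ ($G = \left(-3 - 5\right) 1 = \left(-8\right) 1 = -8$)
$Z{\left(f,F \right)} = -1 - f$
$d{\left(P,l \right)} = 8 + l$ ($d{\left(P,l \right)} = l - -8 = l + 8 = 8 + l$)
$Z{\left(5,-4 \right)} d{\left(-3,6 \right)} + 12 = \left(-1 - 5\right) \left(8 + 6\right) + 12 = \left(-1 - 5\right) 14 + 12 = \left(-6\right) 14 + 12 = -84 + 12 = -72$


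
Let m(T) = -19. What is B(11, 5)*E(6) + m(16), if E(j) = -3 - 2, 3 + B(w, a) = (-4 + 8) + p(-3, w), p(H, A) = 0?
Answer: -24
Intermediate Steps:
B(w, a) = 1 (B(w, a) = -3 + ((-4 + 8) + 0) = -3 + (4 + 0) = -3 + 4 = 1)
E(j) = -5
B(11, 5)*E(6) + m(16) = 1*(-5) - 19 = -5 - 19 = -24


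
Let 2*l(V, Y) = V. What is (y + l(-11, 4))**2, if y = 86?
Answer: 25921/4 ≈ 6480.3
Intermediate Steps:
l(V, Y) = V/2
(y + l(-11, 4))**2 = (86 + (1/2)*(-11))**2 = (86 - 11/2)**2 = (161/2)**2 = 25921/4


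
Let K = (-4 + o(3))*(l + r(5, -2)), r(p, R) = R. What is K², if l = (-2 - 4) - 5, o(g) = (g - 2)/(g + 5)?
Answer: 162409/64 ≈ 2537.6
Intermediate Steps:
o(g) = (-2 + g)/(5 + g)
l = -11 (l = -6 - 5 = -11)
K = 403/8 (K = (-4 + (-2 + 3)/(5 + 3))*(-11 - 2) = (-4 + 1/8)*(-13) = (-4 + (⅛)*1)*(-13) = (-4 + ⅛)*(-13) = -31/8*(-13) = 403/8 ≈ 50.375)
K² = (403/8)² = 162409/64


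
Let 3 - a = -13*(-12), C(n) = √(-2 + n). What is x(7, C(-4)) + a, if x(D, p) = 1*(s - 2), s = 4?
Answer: -151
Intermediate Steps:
a = -153 (a = 3 - (-13)*(-12) = 3 - 1*156 = 3 - 156 = -153)
x(D, p) = 2 (x(D, p) = 1*(4 - 2) = 1*2 = 2)
x(7, C(-4)) + a = 2 - 153 = -151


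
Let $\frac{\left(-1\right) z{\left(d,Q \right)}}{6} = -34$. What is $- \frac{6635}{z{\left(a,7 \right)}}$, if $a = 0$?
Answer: $- \frac{6635}{204} \approx -32.525$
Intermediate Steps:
$z{\left(d,Q \right)} = 204$ ($z{\left(d,Q \right)} = \left(-6\right) \left(-34\right) = 204$)
$- \frac{6635}{z{\left(a,7 \right)}} = - \frac{6635}{204}$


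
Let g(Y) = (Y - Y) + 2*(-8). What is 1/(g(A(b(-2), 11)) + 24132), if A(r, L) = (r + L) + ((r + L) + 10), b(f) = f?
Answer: 1/24116 ≈ 4.1466e-5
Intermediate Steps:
A(r, L) = 10 + 2*L + 2*r (A(r, L) = (L + r) + ((L + r) + 10) = (L + r) + (10 + L + r) = 10 + 2*L + 2*r)
g(Y) = -16 (g(Y) = 0 - 16 = -16)
1/(g(A(b(-2), 11)) + 24132) = 1/(-16 + 24132) = 1/24116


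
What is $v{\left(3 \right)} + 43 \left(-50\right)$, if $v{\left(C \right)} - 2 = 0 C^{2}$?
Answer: $-2148$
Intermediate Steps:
$v{\left(C \right)} = 2$ ($v{\left(C \right)} = 2 + 0 C^{2} = 2 + 0 = 2$)
$v{\left(3 \right)} + 43 \left(-50\right) = 2 + 43 \left(-50\right) = 2 - 2150 = -2148$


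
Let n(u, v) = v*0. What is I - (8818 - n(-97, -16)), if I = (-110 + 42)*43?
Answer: -11742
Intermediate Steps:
n(u, v) = 0
I = -2924 (I = -68*43 = -2924)
I - (8818 - n(-97, -16)) = -2924 - (8818 - 1*0) = -2924 - (8818 + 0) = -2924 - 1*8818 = -2924 - 8818 = -11742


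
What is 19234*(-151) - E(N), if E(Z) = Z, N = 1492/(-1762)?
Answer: -2558717508/881 ≈ -2.9043e+6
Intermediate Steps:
N = -746/881 (N = 1492*(-1/1762) = -746/881 ≈ -0.84676)
19234*(-151) - E(N) = 19234*(-151) - 1*(-746/881) = -2904334 + 746/881 = -2558717508/881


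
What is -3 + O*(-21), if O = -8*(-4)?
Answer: -675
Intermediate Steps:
O = 32
-3 + O*(-21) = -3 + 32*(-21) = -3 - 672 = -675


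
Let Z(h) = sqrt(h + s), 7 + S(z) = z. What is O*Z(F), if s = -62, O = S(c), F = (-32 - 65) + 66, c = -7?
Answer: -14*I*sqrt(93) ≈ -135.01*I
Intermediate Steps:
S(z) = -7 + z
F = -31 (F = -97 + 66 = -31)
O = -14 (O = -7 - 7 = -14)
Z(h) = sqrt(-62 + h) (Z(h) = sqrt(h - 62) = sqrt(-62 + h))
O*Z(F) = -14*sqrt(-62 - 31) = -14*I*sqrt(93)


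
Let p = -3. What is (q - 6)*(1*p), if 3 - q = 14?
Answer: 51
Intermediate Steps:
q = -11 (q = 3 - 1*14 = 3 - 14 = -11)
(q - 6)*(1*p) = (-11 - 6)*(1*(-3)) = -17*(-3) = 51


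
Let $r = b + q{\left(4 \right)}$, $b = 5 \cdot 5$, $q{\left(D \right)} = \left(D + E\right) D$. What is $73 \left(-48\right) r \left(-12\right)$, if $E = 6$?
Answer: $2733120$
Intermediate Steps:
$q{\left(D \right)} = D \left(6 + D\right)$ ($q{\left(D \right)} = \left(D + 6\right) D = \left(6 + D\right) D = D \left(6 + D\right)$)
$b = 25$
$r = 65$ ($r = 25 + 4 \left(6 + 4\right) = 25 + 4 \cdot 10 = 25 + 40 = 65$)
$73 \left(-48\right) r \left(-12\right) = 73 \left(-48\right) 65 \left(-12\right) = \left(-3504\right) \left(-780\right) = 2733120$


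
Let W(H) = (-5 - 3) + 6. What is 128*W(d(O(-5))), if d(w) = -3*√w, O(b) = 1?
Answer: -256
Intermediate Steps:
W(H) = -2 (W(H) = -8 + 6 = -2)
128*W(d(O(-5))) = 128*(-2) = -256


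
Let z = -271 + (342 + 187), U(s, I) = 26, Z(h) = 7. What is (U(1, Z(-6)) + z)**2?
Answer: 80656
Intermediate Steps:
z = 258 (z = -271 + 529 = 258)
(U(1, Z(-6)) + z)**2 = (26 + 258)**2 = 284**2 = 80656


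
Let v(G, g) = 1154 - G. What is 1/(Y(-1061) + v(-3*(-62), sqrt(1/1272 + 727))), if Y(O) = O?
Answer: -1/93 ≈ -0.010753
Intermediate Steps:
1/(Y(-1061) + v(-3*(-62), sqrt(1/1272 + 727))) = 1/(-1061 + (1154 - (-3)*(-62))) = 1/(-1061 + (1154 - 1*186)) = 1/(-1061 + (1154 - 186)) = 1/(-1061 + 968) = 1/(-93) = -1/93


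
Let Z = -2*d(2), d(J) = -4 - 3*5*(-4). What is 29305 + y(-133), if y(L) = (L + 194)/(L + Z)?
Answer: 7179664/245 ≈ 29305.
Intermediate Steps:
d(J) = 56 (d(J) = -4 - 15*(-4) = -4 - 1*(-60) = -4 + 60 = 56)
Z = -112 (Z = -2*56 = -112)
y(L) = (194 + L)/(-112 + L) (y(L) = (L + 194)/(L - 112) = (194 + L)/(-112 + L))
29305 + y(-133) = 29305 + (194 - 133)/(-112 - 133) = 29305 + 61/(-245) = 29305 - 1/245*61 = 29305 - 61/245 = 7179664/245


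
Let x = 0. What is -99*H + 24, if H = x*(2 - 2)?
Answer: 24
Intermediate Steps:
H = 0 (H = 0*(2 - 2) = 0*0 = 0)
-99*H + 24 = -99*0 + 24 = 0 + 24 = 24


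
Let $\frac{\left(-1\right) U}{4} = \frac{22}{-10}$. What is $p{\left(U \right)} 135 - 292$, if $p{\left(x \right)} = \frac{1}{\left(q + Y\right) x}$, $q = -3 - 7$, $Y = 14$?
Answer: $- \frac{50717}{176} \approx -288.16$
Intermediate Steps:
$U = \frac{44}{5}$ ($U = - 4 \frac{22}{-10} = - 4 \cdot 22 \left(- \frac{1}{10}\right) = \left(-4\right) \left(- \frac{11}{5}\right) = \frac{44}{5} \approx 8.8$)
$q = -10$
$p{\left(x \right)} = \frac{1}{4 x}$ ($p{\left(x \right)} = \frac{1}{\left(-10 + 14\right) x} = \frac{1}{4 x}$)
$p{\left(U \right)} 135 - 292 = \frac{1}{4 \cdot \frac{44}{5}} \cdot 135 - 292 = \frac{1}{4} \cdot \frac{5}{44} \cdot 135 - 292 = \frac{5}{176} \cdot 135 - 292 = \frac{675}{176} - 292 = - \frac{50717}{176}$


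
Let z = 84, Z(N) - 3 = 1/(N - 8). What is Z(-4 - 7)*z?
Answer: 4704/19 ≈ 247.58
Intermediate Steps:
Z(N) = 3 + 1/(-8 + N) (Z(N) = 3 + 1/(N - 8) = 3 + 1/(-8 + N))
Z(-4 - 7)*z = ((-23 + 3*(-4 - 7))/(-8 + (-4 - 7)))*84 = ((-23 + 3*(-11))/(-8 - 11))*84 = ((-23 - 33)/(-19))*84 = -1/19*(-56)*84 = (56/19)*84 = 4704/19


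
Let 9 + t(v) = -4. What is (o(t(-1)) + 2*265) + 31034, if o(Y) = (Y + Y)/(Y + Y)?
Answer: 31565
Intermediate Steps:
t(v) = -13 (t(v) = -9 - 4 = -13)
o(Y) = 1 (o(Y) = (2*Y)/((2*Y)) = (2*Y)*(1/(2*Y)) = 1)
(o(t(-1)) + 2*265) + 31034 = (1 + 2*265) + 31034 = (1 + 530) + 31034 = 531 + 31034 = 31565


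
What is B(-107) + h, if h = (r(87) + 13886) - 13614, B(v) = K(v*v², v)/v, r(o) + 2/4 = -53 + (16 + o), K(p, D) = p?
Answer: 23541/2 ≈ 11771.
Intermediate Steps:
r(o) = -75/2 + o (r(o) = -½ + (-53 + (16 + o)) = -½ + (-37 + o) = -75/2 + o)
B(v) = v² (B(v) = (v*v²)/v = v³/v = v²)
h = 643/2 (h = ((-75/2 + 87) + 13886) - 13614 = (99/2 + 13886) - 13614 = 27871/2 - 13614 = 643/2 ≈ 321.50)
B(-107) + h = (-107)² + 643/2 = 11449 + 643/2 = 23541/2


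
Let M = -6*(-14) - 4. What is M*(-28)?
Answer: -2240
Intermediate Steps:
M = 80 (M = 84 - 4 = 80)
M*(-28) = 80*(-28) = -2240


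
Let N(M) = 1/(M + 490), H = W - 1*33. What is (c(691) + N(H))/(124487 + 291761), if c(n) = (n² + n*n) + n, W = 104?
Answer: 38294381/16679652 ≈ 2.2959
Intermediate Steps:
H = 71 (H = 104 - 1*33 = 104 - 33 = 71)
c(n) = n + 2*n² (c(n) = (n² + n²) + n = 2*n² + n = n + 2*n²)
N(M) = 1/(490 + M)
(c(691) + N(H))/(124487 + 291761) = (691*(1 + 2*691) + 1/(490 + 71))/(124487 + 291761) = (691*(1 + 1382) + 1/561)/416248 = (691*1383 + 1/561)*(1/416248) = (955653 + 1/561)*(1/416248) = (536121334/561)*(1/416248) = 38294381/16679652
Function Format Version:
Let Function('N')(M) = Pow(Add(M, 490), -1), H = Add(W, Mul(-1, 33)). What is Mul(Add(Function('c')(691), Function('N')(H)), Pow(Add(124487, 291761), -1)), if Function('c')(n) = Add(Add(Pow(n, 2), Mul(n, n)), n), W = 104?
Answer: Rational(38294381, 16679652) ≈ 2.2959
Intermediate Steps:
H = 71 (H = Add(104, Mul(-1, 33)) = Add(104, -33) = 71)
Function('c')(n) = Add(n, Mul(2, Pow(n, 2))) (Function('c')(n) = Add(Add(Pow(n, 2), Pow(n, 2)), n) = Add(Mul(2, Pow(n, 2)), n) = Add(n, Mul(2, Pow(n, 2))))
Function('N')(M) = Pow(Add(490, M), -1)
Mul(Add(Function('c')(691), Function('N')(H)), Pow(Add(124487, 291761), -1)) = Mul(Add(Mul(691, Add(1, Mul(2, 691))), Pow(Add(490, 71), -1)), Pow(Add(124487, 291761), -1)) = Mul(Add(Mul(691, Add(1, 1382)), Pow(561, -1)), Pow(416248, -1)) = Mul(Add(Mul(691, 1383), Rational(1, 561)), Rational(1, 416248)) = Mul(Add(955653, Rational(1, 561)), Rational(1, 416248)) = Mul(Rational(536121334, 561), Rational(1, 416248)) = Rational(38294381, 16679652)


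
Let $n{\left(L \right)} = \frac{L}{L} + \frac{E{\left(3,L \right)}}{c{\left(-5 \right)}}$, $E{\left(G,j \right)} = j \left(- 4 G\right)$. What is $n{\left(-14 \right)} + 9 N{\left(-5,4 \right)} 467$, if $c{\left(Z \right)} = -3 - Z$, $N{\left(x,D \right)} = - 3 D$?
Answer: $-50351$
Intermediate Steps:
$E{\left(G,j \right)} = - 4 G j$
$n{\left(L \right)} = 1 - 6 L$ ($n{\left(L \right)} = \frac{L}{L} + \frac{\left(-4\right) 3 L}{-3 - -5} = 1 + \frac{\left(-12\right) L}{-3 + 5} = 1 + \frac{\left(-12\right) L}{2} = 1 + - 12 L \frac{1}{2} = 1 - 6 L$)
$n{\left(-14 \right)} + 9 N{\left(-5,4 \right)} 467 = \left(1 - -84\right) + 9 \left(\left(-3\right) 4\right) 467 = \left(1 + 84\right) + 9 \left(-12\right) 467 = 85 - 50436 = -50351$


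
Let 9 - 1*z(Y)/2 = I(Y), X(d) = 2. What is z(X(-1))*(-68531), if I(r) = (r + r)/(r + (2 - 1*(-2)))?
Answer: -3426550/3 ≈ -1.1422e+6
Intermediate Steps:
I(r) = 2*r/(4 + r) (I(r) = (2*r)/(r + (2 + 2)) = (2*r)/(r + 4) = (2*r)/(4 + r) = 2*r/(4 + r))
z(Y) = 18 - 4*Y/(4 + Y)
z(X(-1))*(-68531) = (2*(36 + 7*2)/(4 + 2))*(-68531) = (2*(36 + 14)/6)*(-68531) = (2*(⅙)*50)*(-68531) = (50/3)*(-68531) = -3426550/3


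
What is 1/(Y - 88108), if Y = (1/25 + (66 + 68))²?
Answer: -625/43838299 ≈ -1.4257e-5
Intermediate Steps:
Y = 11229201/625 (Y = (1/25 + 134)² = (3351/25)² = 11229201/625 ≈ 17967.)
1/(Y - 88108) = 1/(11229201/625 - 88108) = 1/(-43838299/625) = -625/43838299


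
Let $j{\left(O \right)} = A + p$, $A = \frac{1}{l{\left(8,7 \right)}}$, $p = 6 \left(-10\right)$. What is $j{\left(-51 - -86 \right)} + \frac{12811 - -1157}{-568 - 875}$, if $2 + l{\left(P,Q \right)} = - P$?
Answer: $- \frac{335641}{4810} \approx -69.78$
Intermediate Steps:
$l{\left(P,Q \right)} = -2 - P$
$p = -60$
$A = - \frac{1}{10}$ ($A = \frac{1}{-2 - 8} = \frac{1}{-10} = - \frac{1}{10} \approx -0.1$)
$j{\left(O \right)} = - \frac{601}{10}$ ($j{\left(O \right)} = - \frac{1}{10} - 60 = - \frac{601}{10}$)
$j{\left(-51 - -86 \right)} + \frac{12811 - -1157}{-568 - 875} = - \frac{601}{10} + \frac{12811 - -1157}{-568 - 875} = - \frac{601}{10} + \frac{12811 + \left(-327 + 1484\right)}{-1443} = - \frac{601}{10} + \left(12811 + 1157\right) \left(- \frac{1}{1443}\right) = - \frac{601}{10} + 13968 \left(- \frac{1}{1443}\right) = - \frac{601}{10} - \frac{4656}{481} = - \frac{335641}{4810}$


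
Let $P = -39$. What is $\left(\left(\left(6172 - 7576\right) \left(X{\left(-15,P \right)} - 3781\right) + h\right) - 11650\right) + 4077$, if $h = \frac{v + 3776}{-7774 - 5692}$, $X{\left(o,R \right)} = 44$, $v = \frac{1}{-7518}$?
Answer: $\frac{530400363886933}{101237388} \approx 5.2392 \cdot 10^{6}$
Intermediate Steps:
$v = - \frac{1}{7518} \approx -0.00013301$
$h = - \frac{28387967}{101237388}$ ($h = \frac{- \frac{1}{7518} + 3776}{-7774 - 5692} = \frac{28387967}{7518 \left(-13466\right)} = \frac{28387967}{7518} \left(- \frac{1}{13466}\right) = - \frac{28387967}{101237388} \approx -0.28041$)
$\left(\left(\left(6172 - 7576\right) \left(X{\left(-15,P \right)} - 3781\right) + h\right) - 11650\right) + 4077 = \left(\left(\left(6172 - 7576\right) \left(44 - 3781\right) - \frac{28387967}{101237388}\right) - 11650\right) + 4077 = \left(\left(\left(-1404\right) \left(-3737\right) - \frac{28387967}{101237388}\right) - 11650\right) + 4077 = \left(\left(5246748 - \frac{28387967}{101237388}\right) - 11650\right) + 4077 = \left(\frac{531167034626257}{101237388} - 11650\right) + 4077 = \frac{529987619056057}{101237388} + 4077 = \frac{530400363886933}{101237388}$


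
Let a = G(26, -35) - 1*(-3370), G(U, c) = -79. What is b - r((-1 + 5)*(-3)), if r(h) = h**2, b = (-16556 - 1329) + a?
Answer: -14738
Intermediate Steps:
a = 3291 (a = -79 - 1*(-3370) = -79 + 3370 = 3291)
b = -14594 (b = (-16556 - 1329) + 3291 = -17885 + 3291 = -14594)
b - r((-1 + 5)*(-3)) = -14594 - ((-1 + 5)*(-3))**2 = -14594 - (4*(-3))**2 = -14594 - 1*(-12)**2 = -14594 - 1*144 = -14594 - 144 = -14738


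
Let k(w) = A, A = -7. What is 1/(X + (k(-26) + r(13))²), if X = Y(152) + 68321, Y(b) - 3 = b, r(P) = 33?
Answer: 1/69152 ≈ 1.4461e-5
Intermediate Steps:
Y(b) = 3 + b
k(w) = -7
X = 68476 (X = (3 + 152) + 68321 = 155 + 68321 = 68476)
1/(X + (k(-26) + r(13))²) = 1/(68476 + (-7 + 33)²) = 1/(68476 + 26²) = 1/(68476 + 676) = 1/69152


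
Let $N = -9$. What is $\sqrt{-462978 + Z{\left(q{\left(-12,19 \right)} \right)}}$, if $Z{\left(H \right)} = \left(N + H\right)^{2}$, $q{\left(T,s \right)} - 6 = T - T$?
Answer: $3 i \sqrt{51441} \approx 680.42 i$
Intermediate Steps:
$q{\left(T,s \right)} = 6$ ($q{\left(T,s \right)} = 6 + \left(T - T\right) = 6 + 0 = 6$)
$Z{\left(H \right)} = \left(-9 + H\right)^{2}$
$\sqrt{-462978 + Z{\left(q{\left(-12,19 \right)} \right)}} = \sqrt{-462978 + \left(-9 + 6\right)^{2}} = \sqrt{-462978 + \left(-3\right)^{2}} = \sqrt{-462978 + 9} = \sqrt{-462969} = 3 i \sqrt{51441}$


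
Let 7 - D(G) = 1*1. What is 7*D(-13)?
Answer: 42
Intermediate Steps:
D(G) = 6 (D(G) = 7 - 1 = 6)
7*D(-13) = 7*6 = 42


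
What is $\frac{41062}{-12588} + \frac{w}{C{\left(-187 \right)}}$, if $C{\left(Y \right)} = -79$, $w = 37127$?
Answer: $- \frac{235299287}{497226} \approx -473.22$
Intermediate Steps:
$\frac{41062}{-12588} + \frac{w}{C{\left(-187 \right)}} = \frac{41062}{-12588} + \frac{37127}{-79} = 41062 \left(- \frac{1}{12588}\right) + 37127 \left(- \frac{1}{79}\right) = - \frac{20531}{6294} - \frac{37127}{79} = - \frac{235299287}{497226}$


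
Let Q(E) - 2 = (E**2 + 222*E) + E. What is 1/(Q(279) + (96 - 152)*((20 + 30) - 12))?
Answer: 1/137932 ≈ 7.2499e-6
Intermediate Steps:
Q(E) = 2 + E**2 + 223*E (Q(E) = 2 + ((E**2 + 222*E) + E) = 2 + (E**2 + 223*E) = 2 + E**2 + 223*E)
1/(Q(279) + (96 - 152)*((20 + 30) - 12)) = 1/((2 + 279**2 + 223*279) + (96 - 152)*((20 + 30) - 12)) = 1/((2 + 77841 + 62217) - 56*(50 - 12)) = 1/(140060 - 56*38) = 1/(140060 - 2128) = 1/137932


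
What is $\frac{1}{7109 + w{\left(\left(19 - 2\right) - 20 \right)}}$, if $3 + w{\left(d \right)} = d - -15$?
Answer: $\frac{1}{7118} \approx 0.00014049$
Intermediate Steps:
$w{\left(d \right)} = 12 + d$ ($w{\left(d \right)} = -3 + \left(d - -15\right) = -3 + \left(d + 15\right) = -3 + \left(15 + d\right) = 12 + d$)
$\frac{1}{7109 + w{\left(\left(19 - 2\right) - 20 \right)}} = \frac{1}{7109 + \left(12 + \left(\left(19 - 2\right) - 20\right)\right)} = \frac{1}{7109 + \left(12 + \left(17 - 20\right)\right)} = \frac{1}{7109 + \left(12 - 3\right)} = \frac{1}{7109 + 9} = \frac{1}{7118}$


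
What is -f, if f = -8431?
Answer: 8431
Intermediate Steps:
-f = -1*(-8431) = 8431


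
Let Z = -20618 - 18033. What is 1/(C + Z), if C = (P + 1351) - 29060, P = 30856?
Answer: -1/35504 ≈ -2.8166e-5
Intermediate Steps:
C = 3147 (C = (30856 + 1351) - 29060 = 32207 - 29060 = 3147)
Z = -38651
1/(C + Z) = 1/(3147 - 38651) = 1/(-35504) = -1/35504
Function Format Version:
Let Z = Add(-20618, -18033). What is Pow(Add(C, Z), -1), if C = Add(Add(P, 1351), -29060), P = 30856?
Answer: Rational(-1, 35504) ≈ -2.8166e-5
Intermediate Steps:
C = 3147 (C = Add(Add(30856, 1351), -29060) = Add(32207, -29060) = 3147)
Z = -38651
Pow(Add(C, Z), -1) = Pow(Add(3147, -38651), -1) = Pow(-35504, -1) = Rational(-1, 35504)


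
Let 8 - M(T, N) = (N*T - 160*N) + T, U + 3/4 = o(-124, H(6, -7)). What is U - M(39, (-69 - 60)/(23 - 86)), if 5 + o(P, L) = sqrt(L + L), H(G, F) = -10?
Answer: -18691/84 + 2*I*sqrt(5) ≈ -222.51 + 4.4721*I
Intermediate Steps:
o(P, L) = -5 + sqrt(2)*sqrt(L) (o(P, L) = -5 + sqrt(L + L) = -5 + sqrt(2*L) = -5 + sqrt(2)*sqrt(L))
U = -23/4 + 2*I*sqrt(5) (U = -3/4 + (-5 + sqrt(2)*sqrt(-10)) = -3/4 + (-5 + sqrt(2)*(I*sqrt(10))) = -3/4 + (-5 + 2*I*sqrt(5)) = -23/4 + 2*I*sqrt(5) ≈ -5.75 + 4.4721*I)
M(T, N) = 8 - T + 160*N - N*T (M(T, N) = 8 - ((N*T - 160*N) + T) = 8 - ((-160*N + N*T) + T) = 8 - (T - 160*N + N*T) = 8 + (-T + 160*N - N*T) = 8 - T + 160*N - N*T)
U - M(39, (-69 - 60)/(23 - 86)) = (-23/4 + 2*I*sqrt(5)) - (8 - 1*39 + 160*((-69 - 60)/(23 - 86)) - 1*(-69 - 60)/(23 - 86)*39) = (-23/4 + 2*I*sqrt(5)) - (8 - 39 + 160*(-129/(-63)) - 1*(-129/(-63))*39) = (-23/4 + 2*I*sqrt(5)) - (8 - 39 + 160*(-129*(-1/63)) - 1*(-129*(-1/63))*39) = (-23/4 + 2*I*sqrt(5)) - (8 - 39 + 160*(43/21) - 1*43/21*39) = (-23/4 + 2*I*sqrt(5)) - (8 - 39 + 6880/21 - 559/7) = (-23/4 + 2*I*sqrt(5)) - 1*4552/21 = (-23/4 + 2*I*sqrt(5)) - 4552/21 = -18691/84 + 2*I*sqrt(5)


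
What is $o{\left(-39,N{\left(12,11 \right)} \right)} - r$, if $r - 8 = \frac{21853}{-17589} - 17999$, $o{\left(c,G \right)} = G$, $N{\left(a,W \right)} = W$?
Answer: $\frac{594107}{33} \approx 18003.0$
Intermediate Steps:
$r = - \frac{593744}{33}$ ($r = 8 + \left(\frac{21853}{-17589} - 17999\right) = 8 + \left(21853 \left(- \frac{1}{17589}\right) - 17999\right) = 8 - \frac{594008}{33} = - \frac{593744}{33} \approx -17992.0$)
$o{\left(-39,N{\left(12,11 \right)} \right)} - r = 11 - - \frac{593744}{33} = 11 + \frac{593744}{33} = \frac{594107}{33}$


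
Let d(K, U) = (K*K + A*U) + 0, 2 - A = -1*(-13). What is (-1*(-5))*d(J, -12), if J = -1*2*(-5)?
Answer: 1160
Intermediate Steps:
A = -11 (A = 2 - (-1)*(-13) = 2 - 1*13 = 2 - 13 = -11)
J = 10 (J = -2*(-5) = 10)
d(K, U) = K**2 - 11*U (d(K, U) = (K*K - 11*U) + 0 = (K**2 - 11*U) + 0 = K**2 - 11*U)
(-1*(-5))*d(J, -12) = (-1*(-5))*(10**2 - 11*(-12)) = 5*(100 + 132) = 5*232 = 1160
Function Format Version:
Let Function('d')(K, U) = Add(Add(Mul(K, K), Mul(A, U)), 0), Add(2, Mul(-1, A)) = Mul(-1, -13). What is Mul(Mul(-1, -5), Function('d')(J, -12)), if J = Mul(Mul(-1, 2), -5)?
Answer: 1160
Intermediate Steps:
A = -11 (A = Add(2, Mul(-1, Mul(-1, -13))) = Add(2, Mul(-1, 13)) = Add(2, -13) = -11)
J = 10 (J = Mul(-2, -5) = 10)
Function('d')(K, U) = Add(Pow(K, 2), Mul(-11, U)) (Function('d')(K, U) = Add(Add(Mul(K, K), Mul(-11, U)), 0) = Add(Add(Pow(K, 2), Mul(-11, U)), 0) = Add(Pow(K, 2), Mul(-11, U)))
Mul(Mul(-1, -5), Function('d')(J, -12)) = Mul(Mul(-1, -5), Add(Pow(10, 2), Mul(-11, -12))) = Mul(5, Add(100, 132)) = Mul(5, 232) = 1160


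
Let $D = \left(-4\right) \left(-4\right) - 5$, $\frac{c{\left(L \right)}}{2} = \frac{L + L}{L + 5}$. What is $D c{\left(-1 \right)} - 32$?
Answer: $-43$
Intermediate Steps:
$c{\left(L \right)} = \frac{4 L}{5 + L}$ ($c{\left(L \right)} = 2 \frac{L + L}{L + 5} = 2 \frac{2 L}{5 + L} = \frac{4 L}{5 + L}$)
$D = 11$ ($D = 16 - 5 = 11$)
$D c{\left(-1 \right)} - 32 = 11 \cdot 4 \left(-1\right) \frac{1}{5 - 1} - 32 = 11 \cdot 4 \left(-1\right) \frac{1}{4} - 32 = 11 \left(-1\right) - 32 = -11 - 32 = -43$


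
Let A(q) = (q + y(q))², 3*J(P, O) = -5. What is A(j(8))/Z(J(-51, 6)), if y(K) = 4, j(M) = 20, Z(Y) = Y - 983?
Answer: -864/1477 ≈ -0.58497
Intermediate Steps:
J(P, O) = -5/3 (J(P, O) = (⅓)*(-5) = -5/3)
Z(Y) = -983 + Y
A(q) = (4 + q)² (A(q) = (q + 4)² = (4 + q)²)
A(j(8))/Z(J(-51, 6)) = (4 + 20)²/(-983 - 5/3) = 24²/(-2954/3) = 576*(-3/2954) = -864/1477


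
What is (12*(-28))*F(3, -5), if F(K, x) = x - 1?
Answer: 2016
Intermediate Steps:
F(K, x) = -1 + x
(12*(-28))*F(3, -5) = (12*(-28))*(-1 - 5) = -336*(-6) = 2016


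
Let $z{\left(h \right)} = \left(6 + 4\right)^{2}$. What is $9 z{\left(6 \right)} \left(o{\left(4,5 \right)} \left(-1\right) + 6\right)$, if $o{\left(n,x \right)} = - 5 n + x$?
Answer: $18900$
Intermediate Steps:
$o{\left(n,x \right)} = x - 5 n$
$z{\left(h \right)} = 100$ ($z{\left(h \right)} = 10^{2} = 100$)
$9 z{\left(6 \right)} \left(o{\left(4,5 \right)} \left(-1\right) + 6\right) = 9 \cdot 100 \left(\left(5 - 20\right) \left(-1\right) + 6\right) = 900 \left(\left(5 - 20\right) \left(-1\right) + 6\right) = 900 \left(\left(-15\right) \left(-1\right) + 6\right) = 900 \left(15 + 6\right) = 900 \cdot 21 = 18900$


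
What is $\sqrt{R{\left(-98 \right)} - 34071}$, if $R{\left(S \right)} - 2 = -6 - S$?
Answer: $i \sqrt{33977} \approx 184.33 i$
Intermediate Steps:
$R{\left(S \right)} = -4 - S$ ($R{\left(S \right)} = 2 - \left(6 + S\right) = -4 - S$)
$\sqrt{R{\left(-98 \right)} - 34071} = \sqrt{\left(-4 - -98\right) - 34071} = \sqrt{\left(-4 + 98\right) - 34071} = \sqrt{94 - 34071} = \sqrt{-33977} = i \sqrt{33977}$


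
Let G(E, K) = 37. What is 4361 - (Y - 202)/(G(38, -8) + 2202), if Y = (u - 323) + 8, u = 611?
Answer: 9764185/2239 ≈ 4361.0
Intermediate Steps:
Y = 296 (Y = (611 - 323) + 8 = 288 + 8 = 296)
4361 - (Y - 202)/(G(38, -8) + 2202) = 4361 - (296 - 202)/(37 + 2202) = 4361 - 94/2239 = 9764185/2239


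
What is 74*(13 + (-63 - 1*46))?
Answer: -7104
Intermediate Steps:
74*(13 + (-63 - 1*46)) = 74*(13 + (-63 - 46)) = 74*(13 - 109) = 74*(-96) = -7104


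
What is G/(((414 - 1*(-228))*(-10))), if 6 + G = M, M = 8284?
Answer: -4139/3210 ≈ -1.2894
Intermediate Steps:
G = 8278 (G = -6 + 8284 = 8278)
G/(((414 - 1*(-228))*(-10))) = 8278/(((414 - 1*(-228))*(-10))) = 8278/(((414 + 228)*(-10))) = 8278/((642*(-10))) = 8278/(-6420) = 8278*(-1/6420) = -4139/3210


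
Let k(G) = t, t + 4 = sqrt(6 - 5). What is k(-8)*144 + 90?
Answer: -342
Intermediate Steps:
t = -3 (t = -4 + sqrt(6 - 5) = -4 + sqrt(1) = -4 + 1 = -3)
k(G) = -3
k(-8)*144 + 90 = -3*144 + 90 = -432 + 90 = -342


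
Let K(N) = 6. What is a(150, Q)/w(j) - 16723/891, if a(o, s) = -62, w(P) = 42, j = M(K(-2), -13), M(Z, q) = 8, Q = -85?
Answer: -126268/6237 ≈ -20.245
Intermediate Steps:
j = 8
a(150, Q)/w(j) - 16723/891 = -62/42 - 16723/891 = -62*1/42 - 16723*1/891 = -31/21 - 16723/891 = -126268/6237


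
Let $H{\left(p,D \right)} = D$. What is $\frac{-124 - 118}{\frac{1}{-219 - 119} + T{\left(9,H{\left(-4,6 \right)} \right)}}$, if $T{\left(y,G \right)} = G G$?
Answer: $- \frac{81796}{12167} \approx -6.7228$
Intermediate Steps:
$T{\left(y,G \right)} = G^{2}$
$\frac{-124 - 118}{\frac{1}{-219 - 119} + T{\left(9,H{\left(-4,6 \right)} \right)}} = \frac{-124 - 118}{\frac{1}{-219 - 119} + 6^{2}} = - \frac{242}{\frac{1}{-338} + 36} = - \frac{242}{- \frac{1}{338} + 36} = - \frac{242}{\frac{12167}{338}} = \left(-242\right) \frac{338}{12167} = - \frac{81796}{12167}$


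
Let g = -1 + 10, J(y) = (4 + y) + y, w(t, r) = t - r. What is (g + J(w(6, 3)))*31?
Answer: 589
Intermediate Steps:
J(y) = 4 + 2*y
g = 9
(g + J(w(6, 3)))*31 = (9 + (4 + 2*(6 - 1*3)))*31 = (9 + (4 + 2*(6 - 3)))*31 = (9 + (4 + 2*3))*31 = (9 + (4 + 6))*31 = (9 + 10)*31 = 19*31 = 589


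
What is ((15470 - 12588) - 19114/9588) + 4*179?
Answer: 17239255/4794 ≈ 3596.0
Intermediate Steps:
((15470 - 12588) - 19114/9588) + 4*179 = (2882 - 19114*1/9588) + 716 = (2882 - 9557/4794) + 716 = 13806751/4794 + 716 = 17239255/4794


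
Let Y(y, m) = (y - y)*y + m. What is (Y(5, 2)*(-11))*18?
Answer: -396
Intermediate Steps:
Y(y, m) = m (Y(y, m) = 0*y + m = 0 + m = m)
(Y(5, 2)*(-11))*18 = (2*(-11))*18 = -22*18 = -396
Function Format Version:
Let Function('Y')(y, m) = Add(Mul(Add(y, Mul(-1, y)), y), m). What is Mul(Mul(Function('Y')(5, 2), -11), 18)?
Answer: -396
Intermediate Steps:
Function('Y')(y, m) = m (Function('Y')(y, m) = Add(Mul(0, y), m) = Add(0, m) = m)
Mul(Mul(Function('Y')(5, 2), -11), 18) = Mul(Mul(2, -11), 18) = Mul(-22, 18) = -396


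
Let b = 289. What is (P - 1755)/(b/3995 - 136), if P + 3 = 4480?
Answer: -639670/31943 ≈ -20.025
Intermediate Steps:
P = 4477 (P = -3 + 4480 = 4477)
(P - 1755)/(b/3995 - 136) = (4477 - 1755)/(289/3995 - 136) = 2722/(289*(1/3995) - 136) = 2722/(17/235 - 136) = 2722/(-31943/235) = 2722*(-235/31943) = -639670/31943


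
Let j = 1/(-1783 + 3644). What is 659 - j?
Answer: 1226398/1861 ≈ 659.00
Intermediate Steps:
j = 1/1861 ≈ 0.00053735
659 - j = 659 - 1*1/1861 = 659 - 1/1861 = 1226398/1861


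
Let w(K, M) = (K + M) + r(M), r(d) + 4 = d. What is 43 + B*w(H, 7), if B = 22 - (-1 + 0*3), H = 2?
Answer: 319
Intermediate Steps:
r(d) = -4 + d
w(K, M) = -4 + K + 2*M (w(K, M) = (K + M) + (-4 + M) = -4 + K + 2*M)
B = 23 (B = 22 - (-1 + 0) = 22 - 1*(-1) = 22 + 1 = 23)
43 + B*w(H, 7) = 43 + 23*(-4 + 2 + 2*7) = 43 + 23*(-4 + 2 + 14) = 43 + 23*12 = 43 + 276 = 319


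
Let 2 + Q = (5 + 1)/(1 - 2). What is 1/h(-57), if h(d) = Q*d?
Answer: 1/456 ≈ 0.0021930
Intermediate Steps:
Q = -8 (Q = -2 + (5 + 1)/(1 - 2) = -2 + 6/(-1) = -2 + 6*(-1) = -2 - 6 = -8)
h(d) = -8*d
1/h(-57) = 1/(-8*(-57)) = 1/456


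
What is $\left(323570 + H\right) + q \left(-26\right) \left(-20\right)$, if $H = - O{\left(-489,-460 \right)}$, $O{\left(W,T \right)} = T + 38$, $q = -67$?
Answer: $289152$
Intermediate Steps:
$O{\left(W,T \right)} = 38 + T$
$H = 422$ ($H = - (38 - 460) = \left(-1\right) \left(-422\right) = 422$)
$\left(323570 + H\right) + q \left(-26\right) \left(-20\right) = \left(323570 + 422\right) + \left(-67\right) \left(-26\right) \left(-20\right) = 323992 + 1742 \left(-20\right) = 323992 - 34840 = 289152$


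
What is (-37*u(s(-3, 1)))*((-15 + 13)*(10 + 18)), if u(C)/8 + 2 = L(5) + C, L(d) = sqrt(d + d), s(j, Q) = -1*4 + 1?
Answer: -82880 + 16576*sqrt(10) ≈ -30462.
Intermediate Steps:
s(j, Q) = -3 (s(j, Q) = -4 + 1 = -3)
L(d) = sqrt(2)*sqrt(d) (L(d) = sqrt(2*d) = sqrt(2)*sqrt(d))
u(C) = -16 + 8*C + 8*sqrt(10) (u(C) = -16 + 8*(sqrt(2)*sqrt(5) + C) = -16 + 8*(sqrt(10) + C) = -16 + 8*(C + sqrt(10)) = -16 + (8*C + 8*sqrt(10)) = -16 + 8*C + 8*sqrt(10))
(-37*u(s(-3, 1)))*((-15 + 13)*(10 + 18)) = (-37*(-16 + 8*(-3) + 8*sqrt(10)))*((-15 + 13)*(10 + 18)) = (-37*(-16 - 24 + 8*sqrt(10)))*(-2*28) = -37*(-40 + 8*sqrt(10))*(-56) = (1480 - 296*sqrt(10))*(-56) = -82880 + 16576*sqrt(10)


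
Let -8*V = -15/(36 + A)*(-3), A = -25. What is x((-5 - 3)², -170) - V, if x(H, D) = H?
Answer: 5677/88 ≈ 64.511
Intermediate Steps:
V = -45/88 (V = -(-15/(36 - 25))*(-3)/8 = -(-15/11)*(-3)/8 = -(-15*1/11)*(-3)/8 = -(-15)*(-3)/88 = -⅛*45/11 = -45/88 ≈ -0.51136)
x((-5 - 3)², -170) - V = (-5 - 3)² - 1*(-45/88) = (-8)² + 45/88 = 64 + 45/88 = 5677/88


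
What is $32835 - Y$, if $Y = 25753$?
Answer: $7082$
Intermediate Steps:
$32835 - Y = 32835 - 25753 = 7082$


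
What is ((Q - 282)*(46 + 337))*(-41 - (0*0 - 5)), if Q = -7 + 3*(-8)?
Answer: 4315644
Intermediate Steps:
Q = -31 (Q = -7 - 24 = -31)
((Q - 282)*(46 + 337))*(-41 - (0*0 - 5)) = ((-31 - 282)*(46 + 337))*(-41 - (0*0 - 5)) = (-313*383)*(-41 - (0 - 5)) = -119879*(-41 - 1*(-5)) = -119879*(-41 + 5) = -119879*(-36) = 4315644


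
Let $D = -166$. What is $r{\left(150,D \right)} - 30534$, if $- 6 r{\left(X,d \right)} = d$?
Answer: $- \frac{91519}{3} \approx -30506.0$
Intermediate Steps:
$r{\left(X,d \right)} = - \frac{d}{6}$
$r{\left(150,D \right)} - 30534 = \left(- \frac{1}{6}\right) \left(-166\right) - 30534 = \frac{83}{3} - 30534 = - \frac{91519}{3}$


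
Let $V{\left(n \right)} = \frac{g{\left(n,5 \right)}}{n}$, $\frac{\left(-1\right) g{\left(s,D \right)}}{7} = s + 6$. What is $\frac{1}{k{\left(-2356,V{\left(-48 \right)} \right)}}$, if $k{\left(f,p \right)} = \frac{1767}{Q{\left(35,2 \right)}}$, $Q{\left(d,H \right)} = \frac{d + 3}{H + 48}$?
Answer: $\frac{1}{2325} \approx 0.00043011$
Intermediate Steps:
$g{\left(s,D \right)} = -42 - 7 s$ ($g{\left(s,D \right)} = - 7 \left(s + 6\right) = - 7 \left(6 + s\right) = -42 - 7 s$)
$V{\left(n \right)} = \frac{-42 - 7 n}{n}$
$Q{\left(d,H \right)} = \frac{3 + d}{48 + H}$
$k{\left(f,p \right)} = 2325$ ($k{\left(f,p \right)} = \frac{1767}{\frac{1}{48 + 2} \left(3 + 35\right)} = \frac{1767}{\frac{1}{50} \cdot 38} = \frac{1767}{\frac{19}{25}} = 1767 \cdot \frac{25}{19} = 2325$)
$\frac{1}{k{\left(-2356,V{\left(-48 \right)} \right)}} = \frac{1}{2325}$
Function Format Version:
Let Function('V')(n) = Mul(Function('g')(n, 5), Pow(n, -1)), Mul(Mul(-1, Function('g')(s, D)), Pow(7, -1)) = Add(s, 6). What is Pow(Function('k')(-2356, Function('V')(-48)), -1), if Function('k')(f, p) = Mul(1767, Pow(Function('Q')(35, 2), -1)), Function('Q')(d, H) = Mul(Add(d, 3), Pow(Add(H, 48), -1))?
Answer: Rational(1, 2325) ≈ 0.00043011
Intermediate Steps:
Function('g')(s, D) = Add(-42, Mul(-7, s)) (Function('g')(s, D) = Mul(-7, Add(s, 6)) = Mul(-7, Add(6, s)) = Add(-42, Mul(-7, s)))
Function('V')(n) = Mul(Pow(n, -1), Add(-42, Mul(-7, n))) (Function('V')(n) = Mul(Add(-42, Mul(-7, n)), Pow(n, -1)) = Mul(Pow(n, -1), Add(-42, Mul(-7, n))))
Function('Q')(d, H) = Mul(Pow(Add(48, H), -1), Add(3, d)) (Function('Q')(d, H) = Mul(Add(3, d), Pow(Add(48, H), -1)) = Mul(Pow(Add(48, H), -1), Add(3, d)))
Function('k')(f, p) = 2325 (Function('k')(f, p) = Mul(1767, Pow(Mul(Pow(Add(48, 2), -1), Add(3, 35)), -1)) = Mul(1767, Pow(Mul(Pow(50, -1), 38), -1)) = Mul(1767, Pow(Mul(Rational(1, 50), 38), -1)) = Mul(1767, Pow(Rational(19, 25), -1)) = Mul(1767, Rational(25, 19)) = 2325)
Pow(Function('k')(-2356, Function('V')(-48)), -1) = Pow(2325, -1) = Rational(1, 2325)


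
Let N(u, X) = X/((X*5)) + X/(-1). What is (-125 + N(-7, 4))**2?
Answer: 414736/25 ≈ 16589.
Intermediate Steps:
N(u, X) = 1/5 - X (N(u, X) = X/((5*X)) + X*(-1) = X*(1/(5*X)) - X = 1/5 - X)
(-125 + N(-7, 4))**2 = (-125 + (1/5 - 1*4))**2 = (-125 + (1/5 - 4))**2 = (-125 - 19/5)**2 = (-644/5)**2 = 414736/25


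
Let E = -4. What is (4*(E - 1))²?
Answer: 400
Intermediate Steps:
(4*(E - 1))² = (4*(-4 - 1))² = (4*(-5))² = (-20)² = 400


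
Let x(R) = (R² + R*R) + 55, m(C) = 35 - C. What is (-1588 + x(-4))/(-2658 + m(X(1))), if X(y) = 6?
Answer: 1501/2629 ≈ 0.57094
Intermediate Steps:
x(R) = 55 + 2*R² (x(R) = (R² + R²) + 55 = 2*R² + 55 = 55 + 2*R²)
(-1588 + x(-4))/(-2658 + m(X(1))) = (-1588 + (55 + 2*(-4)²))/(-2658 + (35 - 1*6)) = (-1588 + (55 + 2*16))/(-2658 + (35 - 6)) = (-1588 + (55 + 32))/(-2658 + 29) = (-1588 + 87)/(-2629) = -1501*(-1/2629) = 1501/2629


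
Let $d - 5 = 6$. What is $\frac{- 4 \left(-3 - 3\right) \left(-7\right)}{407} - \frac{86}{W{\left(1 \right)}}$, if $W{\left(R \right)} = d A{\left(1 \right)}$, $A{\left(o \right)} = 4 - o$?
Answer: $- \frac{3686}{1221} \approx -3.0188$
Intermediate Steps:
$d = 11$ ($d = 5 + 6 = 11$)
$W{\left(R \right)} = 33$ ($W{\left(R \right)} = 11 \left(4 - 1\right) = 11 \cdot 3 = 33$)
$\frac{- 4 \left(-3 - 3\right) \left(-7\right)}{407} - \frac{86}{W{\left(1 \right)}} = \frac{- 4 \left(-3 - 3\right) \left(-7\right)}{407} - \frac{86}{33} = - 4 \left(-3 - 3\right) \left(-7\right) \frac{1}{407} - \frac{86}{33} = \left(-4\right) \left(-6\right) \left(-7\right) \frac{1}{407} - \frac{86}{33} = 24 \left(-7\right) \frac{1}{407} - \frac{86}{33} = \left(-168\right) \frac{1}{407} - \frac{86}{33} = - \frac{168}{407} - \frac{86}{33} = - \frac{3686}{1221}$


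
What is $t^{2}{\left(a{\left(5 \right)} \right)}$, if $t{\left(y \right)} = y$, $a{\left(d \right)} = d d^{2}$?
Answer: $15625$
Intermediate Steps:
$a{\left(d \right)} = d^{3}$
$t^{2}{\left(a{\left(5 \right)} \right)} = \left(5^{3}\right)^{2} = 125^{2} = 15625$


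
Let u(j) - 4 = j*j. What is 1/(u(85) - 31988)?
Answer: -1/24759 ≈ -4.0389e-5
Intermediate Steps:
u(j) = 4 + j² (u(j) = 4 + j*j = 4 + j²)
1/(u(85) - 31988) = 1/((4 + 85²) - 31988) = 1/((4 + 7225) - 31988) = 1/(7229 - 31988) = 1/(-24759) = -1/24759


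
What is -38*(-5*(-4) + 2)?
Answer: -836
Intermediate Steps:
-38*(-5*(-4) + 2) = -38*(20 + 2) = -38*22 = -836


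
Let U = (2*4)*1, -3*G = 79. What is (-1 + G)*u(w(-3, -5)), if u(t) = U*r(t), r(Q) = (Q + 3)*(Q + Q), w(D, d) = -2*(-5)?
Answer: -170560/3 ≈ -56853.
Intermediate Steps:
w(D, d) = 10
G = -79/3 (G = -⅓*79 = -79/3 ≈ -26.333)
r(Q) = 2*Q*(3 + Q) (r(Q) = (3 + Q)*(2*Q) = 2*Q*(3 + Q))
U = 8 (U = 8*1 = 8)
u(t) = 16*t*(3 + t) (u(t) = 8*(2*t*(3 + t)) = 16*t*(3 + t))
(-1 + G)*u(w(-3, -5)) = (-1 - 79/3)*(16*10*(3 + 10)) = -1312*10*13/3 = -82/3*2080 = -170560/3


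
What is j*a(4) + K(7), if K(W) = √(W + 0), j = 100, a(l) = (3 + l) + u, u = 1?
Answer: 800 + √7 ≈ 802.65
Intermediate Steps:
a(l) = 4 + l (a(l) = (3 + l) + 1 = 4 + l)
K(W) = √W
j*a(4) + K(7) = 100*(4 + 4) + √7 = 100*8 + √7 = 800 + √7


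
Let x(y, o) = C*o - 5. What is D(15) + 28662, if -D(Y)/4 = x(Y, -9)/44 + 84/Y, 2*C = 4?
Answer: 1575293/55 ≈ 28642.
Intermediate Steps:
C = 2 (C = (½)*4 = 2)
x(y, o) = -5 + 2*o (x(y, o) = 2*o - 5 = -5 + 2*o)
D(Y) = 23/11 - 336/Y (D(Y) = -4*((-5 + 2*(-9))/44 + 84/Y) = -4*((-5 - 18)*(1/44) + 84/Y) = -4*(-23*1/44 + 84/Y) = -4*(-23/44 + 84/Y) = 23/11 - 336/Y)
D(15) + 28662 = (23/11 - 336/15) + 28662 = (23/11 - 336*1/15) + 28662 = (23/11 - 112/5) + 28662 = -1117/55 + 28662 = 1575293/55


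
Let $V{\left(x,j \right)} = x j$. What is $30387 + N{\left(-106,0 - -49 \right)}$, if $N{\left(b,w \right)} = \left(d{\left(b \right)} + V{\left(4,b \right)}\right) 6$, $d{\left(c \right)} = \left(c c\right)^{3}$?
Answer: $8511114701379$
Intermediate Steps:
$d{\left(c \right)} = c^{6}$ ($d{\left(c \right)} = \left(c^{2}\right)^{3} = c^{6}$)
$V{\left(x,j \right)} = j x$
$N{\left(b,w \right)} = 6 b^{6} + 24 b$ ($N{\left(b,w \right)} = \left(b^{6} + b 4\right) 6 = \left(b^{6} + 4 b\right) 6 = 6 b^{6} + 24 b$)
$30387 + N{\left(-106,0 - -49 \right)} = 30387 + 6 \left(-106\right) \left(4 + \left(-106\right)^{5}\right) = 30387 + 6 \left(-106\right) \left(4 - 13382255776\right) = 30387 + 6 \left(-106\right) \left(-13382255772\right) = 30387 + 8511114670992 = 8511114701379$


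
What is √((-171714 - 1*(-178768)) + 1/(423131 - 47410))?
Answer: √995786867834135/375721 ≈ 83.988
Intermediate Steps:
√((-171714 - 1*(-178768)) + 1/(423131 - 47410)) = √((-171714 + 178768) + 1/375721) = √(7054 + 1/375721) = √(2650335935/375721) = √995786867834135/375721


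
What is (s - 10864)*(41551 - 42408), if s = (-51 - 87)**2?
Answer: -7010260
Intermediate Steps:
s = 19044 (s = (-138)**2 = 19044)
(s - 10864)*(41551 - 42408) = (19044 - 10864)*(41551 - 42408) = 8180*(-857) = -7010260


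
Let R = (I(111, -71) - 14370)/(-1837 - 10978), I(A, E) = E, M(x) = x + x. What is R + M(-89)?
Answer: -2266629/12815 ≈ -176.87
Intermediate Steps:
M(x) = 2*x
R = 14441/12815 (R = (-71 - 14370)/(-1837 - 10978) = -14441/(-12815) = -14441*(-1/12815) = 14441/12815 ≈ 1.1269)
R + M(-89) = 14441/12815 + 2*(-89) = 14441/12815 - 178 = -2266629/12815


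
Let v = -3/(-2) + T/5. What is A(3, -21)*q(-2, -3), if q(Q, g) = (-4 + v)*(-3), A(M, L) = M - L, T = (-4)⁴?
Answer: -17532/5 ≈ -3506.4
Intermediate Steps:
T = 256
v = 527/10 (v = -3/(-2) + 256/5 = -3*(-½) + 256*(⅕) = 3/2 + 256/5 = 527/10 ≈ 52.700)
q(Q, g) = -1461/10 (q(Q, g) = (-4 + 527/10)*(-3) = (487/10)*(-3) = -1461/10)
A(3, -21)*q(-2, -3) = (3 - 1*(-21))*(-1461/10) = (3 + 21)*(-1461/10) = 24*(-1461/10) = -17532/5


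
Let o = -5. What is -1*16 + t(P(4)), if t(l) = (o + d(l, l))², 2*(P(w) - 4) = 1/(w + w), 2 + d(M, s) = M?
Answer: -1887/256 ≈ -7.3711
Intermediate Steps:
d(M, s) = -2 + M
P(w) = 4 + 1/(4*w) (P(w) = 4 + 1/(2*(w + w)) = 4 + 1/(2*((2*w))) = 4 + (1/(2*w))/2 = 4 + 1/(4*w))
t(l) = (-7 + l)² (t(l) = (-5 + (-2 + l))² = (-7 + l)²)
-1*16 + t(P(4)) = -1*16 + (-7 + (4 + (¼)/4))² = -16 + (-7 + (4 + (¼)*(¼)))² = -16 + (-7 + (4 + 1/16))² = -16 + (-7 + 65/16)² = -16 + (-47/16)² = -16 + 2209/256 = -1887/256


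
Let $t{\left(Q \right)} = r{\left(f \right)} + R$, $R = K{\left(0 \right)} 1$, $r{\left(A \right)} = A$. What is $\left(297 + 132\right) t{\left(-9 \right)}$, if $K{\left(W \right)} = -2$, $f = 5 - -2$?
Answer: $2145$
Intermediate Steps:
$f = 7$ ($f = 5 + 2 = 7$)
$R = -2$ ($R = \left(-2\right) 1 = -2$)
$t{\left(Q \right)} = 5$ ($t{\left(Q \right)} = 7 - 2 = 5$)
$\left(297 + 132\right) t{\left(-9 \right)} = \left(297 + 132\right) 5 = 429 \cdot 5 = 2145$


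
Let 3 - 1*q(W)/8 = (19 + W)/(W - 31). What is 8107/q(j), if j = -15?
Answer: 186461/568 ≈ 328.28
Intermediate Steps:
q(W) = 24 - 8*(19 + W)/(-31 + W) (q(W) = 24 - 8*(19 + W)/(W - 31) = 24 - 8*(19 + W)/(-31 + W))
8107/q(j) = 8107/((16*(-56 - 15)/(-31 - 15))) = 8107/((16*(-71)/(-46))) = 8107/((16*(-1/46)*(-71))) = 8107/(568/23) = 8107*(23/568) = 186461/568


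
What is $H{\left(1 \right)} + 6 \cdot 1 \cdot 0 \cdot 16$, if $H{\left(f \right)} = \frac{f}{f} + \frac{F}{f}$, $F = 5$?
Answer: $6$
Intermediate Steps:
$H{\left(f \right)} = 1 + \frac{5}{f}$ ($H{\left(f \right)} = \frac{f}{f} + \frac{5}{f} = 1 + \frac{5}{f}$)
$H{\left(1 \right)} + 6 \cdot 1 \cdot 0 \cdot 16 = \frac{5 + 1}{1} + 6 \cdot 1 \cdot 0 \cdot 16 = 1 \cdot 6 + 6 \cdot 0 \cdot 16 = 6 + 0 \cdot 16 = 6 + 0 = 6$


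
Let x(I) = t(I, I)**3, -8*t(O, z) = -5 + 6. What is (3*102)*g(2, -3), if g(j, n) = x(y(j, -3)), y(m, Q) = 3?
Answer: -153/256 ≈ -0.59766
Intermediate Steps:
t(O, z) = -1/8 (t(O, z) = -(-5 + 6)/8 = -1/8*1 = -1/8)
x(I) = -1/512 (x(I) = (-1/8)**3 = -1/512)
g(j, n) = -1/512
(3*102)*g(2, -3) = (3*102)*(-1/512) = 306*(-1/512) = -153/256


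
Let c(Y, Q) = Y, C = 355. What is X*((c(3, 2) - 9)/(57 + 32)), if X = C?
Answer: -2130/89 ≈ -23.933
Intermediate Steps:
X = 355
X*((c(3, 2) - 9)/(57 + 32)) = 355*((3 - 9)/(57 + 32)) = 355*(-6/89) = -2130/89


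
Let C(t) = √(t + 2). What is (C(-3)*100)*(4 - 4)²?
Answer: 0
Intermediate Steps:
C(t) = √(2 + t)
(C(-3)*100)*(4 - 4)² = (√(2 - 3)*100)*(4 - 4)² = (√(-1)*100)*0² = (I*100)*0 = (100*I)*0 = 0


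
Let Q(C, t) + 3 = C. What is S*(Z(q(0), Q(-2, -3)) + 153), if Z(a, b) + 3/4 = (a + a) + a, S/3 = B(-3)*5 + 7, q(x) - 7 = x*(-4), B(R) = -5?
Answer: -18711/2 ≈ -9355.5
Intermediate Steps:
Q(C, t) = -3 + C
q(x) = 7 - 4*x (q(x) = 7 + x*(-4) = 7 - 4*x)
S = -54 (S = 3*(-5*5 + 7) = 3*(-25 + 7) = 3*(-18) = -54)
Z(a, b) = -¾ + 3*a (Z(a, b) = -¾ + ((a + a) + a) = -¾ + (2*a + a) = -¾ + 3*a)
S*(Z(q(0), Q(-2, -3)) + 153) = -54*((-¾ + 3*(7 - 4*0)) + 153) = -54*((-¾ + 3*(7 + 0)) + 153) = -54*((-¾ + 3*7) + 153) = -54*((-¾ + 21) + 153) = -54*(81/4 + 153) = -54*693/4 = -18711/2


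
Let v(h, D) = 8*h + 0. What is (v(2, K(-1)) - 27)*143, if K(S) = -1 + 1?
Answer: -1573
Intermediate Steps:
K(S) = 0
v(h, D) = 8*h
(v(2, K(-1)) - 27)*143 = (8*2 - 27)*143 = (16 - 27)*143 = -11*143 = -1573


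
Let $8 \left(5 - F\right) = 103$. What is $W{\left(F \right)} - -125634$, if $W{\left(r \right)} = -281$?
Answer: $125353$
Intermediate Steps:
$F = - \frac{63}{8}$ ($F = 5 - \frac{103}{8} = - \frac{63}{8} \approx -7.875$)
$W{\left(F \right)} - -125634 = -281 - -125634 = -281 + 125634 = 125353$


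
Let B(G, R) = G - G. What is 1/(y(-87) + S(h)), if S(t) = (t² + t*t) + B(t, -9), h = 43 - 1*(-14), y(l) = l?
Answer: 1/6411 ≈ 0.00015598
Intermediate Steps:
h = 57 (h = 43 + 14 = 57)
B(G, R) = 0
S(t) = 2*t² (S(t) = (t² + t*t) + 0 = (t² + t²) + 0 = 2*t² + 0 = 2*t²)
1/(y(-87) + S(h)) = 1/(-87 + 2*57²) = 1/(-87 + 2*3249) = 1/(-87 + 6498) = 1/6411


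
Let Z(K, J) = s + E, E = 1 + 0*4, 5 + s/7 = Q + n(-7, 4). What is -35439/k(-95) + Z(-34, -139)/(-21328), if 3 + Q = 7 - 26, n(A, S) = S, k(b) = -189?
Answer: 15747359/83979 ≈ 187.52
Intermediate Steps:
Q = -22 (Q = -3 + (7 - 26) = -3 - 19 = -22)
s = -161 (s = -35 + 7*(-22 + 4) = -35 + 7*(-18) = -35 - 126 = -161)
E = 1 (E = 1 + 0 = 1)
Z(K, J) = -160 (Z(K, J) = -161 + 1 = -160)
-35439/k(-95) + Z(-34, -139)/(-21328) = -35439/(-189) - 160/(-21328) = -35439*(-1/189) - 160*(-1/21328) = 11813/63 + 10/1333 = 15747359/83979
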